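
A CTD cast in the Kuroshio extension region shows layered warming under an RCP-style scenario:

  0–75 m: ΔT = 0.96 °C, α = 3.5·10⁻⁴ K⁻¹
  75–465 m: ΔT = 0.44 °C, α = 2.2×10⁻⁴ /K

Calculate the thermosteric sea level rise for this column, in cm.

Δh = 6.30 cm

Layer 1: 0.96 × 3.5×10⁻⁴ × 75 = 0.02520 m
Layer 2: 390 × 2.2×10⁻⁴ × 0.44 = 0.037752 m
Δh = 0.02520 + 0.037752 = 0.062952 m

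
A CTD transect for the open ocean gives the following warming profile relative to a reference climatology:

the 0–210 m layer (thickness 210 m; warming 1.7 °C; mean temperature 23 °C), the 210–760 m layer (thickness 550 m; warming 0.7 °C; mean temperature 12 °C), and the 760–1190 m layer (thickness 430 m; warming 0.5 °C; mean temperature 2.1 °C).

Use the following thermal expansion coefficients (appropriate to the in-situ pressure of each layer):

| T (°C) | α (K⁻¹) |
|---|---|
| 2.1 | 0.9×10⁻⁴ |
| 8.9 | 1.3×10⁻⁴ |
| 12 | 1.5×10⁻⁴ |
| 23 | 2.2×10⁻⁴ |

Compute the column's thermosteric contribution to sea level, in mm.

Layer 1 at 23 °C → α = 2.2×10⁻⁴ K⁻¹
Layer 2 at 12 °C → α = 1.5×10⁻⁴ K⁻¹
Layer 3 at 2.1 °C → α = 0.9×10⁻⁴ K⁻¹
0–210 m: 1.7 × 2.2×10⁻⁴ × 210 = 0.07854 m
Layer 2: 1.5×10⁻⁴ × 550 × 0.7 = 0.05775 m
Layer 3: 0.9×10⁻⁴ × 0.5 × 430 = 0.01935 m
Δh = 0.07854 + 0.05775 + 0.01935 = 0.15564 m ≈ 160 mm

about 160 mm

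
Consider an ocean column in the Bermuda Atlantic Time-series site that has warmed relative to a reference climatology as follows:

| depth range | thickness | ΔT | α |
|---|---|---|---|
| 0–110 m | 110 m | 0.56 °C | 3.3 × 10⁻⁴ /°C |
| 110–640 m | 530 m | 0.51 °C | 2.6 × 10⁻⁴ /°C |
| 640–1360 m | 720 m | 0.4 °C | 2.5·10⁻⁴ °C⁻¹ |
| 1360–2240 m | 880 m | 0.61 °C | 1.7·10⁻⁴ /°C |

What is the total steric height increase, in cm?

Layer 1: 3.3×10⁻⁴ × 110 × 0.56 = 0.020328 m
530 × 0.51 × 2.6×10⁻⁴ = 0.070278 m
Layer 3: 720 × 2.5×10⁻⁴ × 0.4 = 0.07200 m
1360–2240 m: 1.7×10⁻⁴ × 0.61 × 880 = 0.091256 m
Δh = 0.020328 + 0.070278 + 0.07200 + 0.091256 = 0.253862 m

about 25.4 cm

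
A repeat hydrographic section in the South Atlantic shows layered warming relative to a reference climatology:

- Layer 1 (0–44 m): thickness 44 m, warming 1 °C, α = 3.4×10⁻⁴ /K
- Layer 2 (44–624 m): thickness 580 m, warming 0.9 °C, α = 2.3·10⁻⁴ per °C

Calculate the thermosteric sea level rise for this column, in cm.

0–44 m: 1 × 3.4×10⁻⁴ × 44 = 0.01496 m
44–624 m: 580 × 2.3×10⁻⁴ × 0.9 = 0.12006 m
Δh = 0.01496 + 0.12006 = 0.13502 m

13.5 cm of thermosteric rise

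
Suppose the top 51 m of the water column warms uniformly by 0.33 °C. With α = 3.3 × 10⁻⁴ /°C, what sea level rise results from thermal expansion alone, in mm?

Δh = 5.55 mm

Δh = αΔT·H = 3.3×10⁻⁴ × 0.33 × 51 = 0.0055539 m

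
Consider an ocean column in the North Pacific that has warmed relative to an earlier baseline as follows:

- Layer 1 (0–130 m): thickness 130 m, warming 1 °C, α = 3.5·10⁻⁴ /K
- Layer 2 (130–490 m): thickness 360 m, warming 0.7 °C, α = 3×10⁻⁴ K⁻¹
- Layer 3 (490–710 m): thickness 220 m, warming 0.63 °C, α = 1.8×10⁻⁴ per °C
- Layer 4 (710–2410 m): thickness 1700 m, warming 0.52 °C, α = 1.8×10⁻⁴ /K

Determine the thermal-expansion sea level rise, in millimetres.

130 × 3.5×10⁻⁴ × 1 = 0.04550 m
Layer 2: 360 × 3×10⁻⁴ × 0.7 = 0.07560 m
490–710 m: 0.63 × 1.8×10⁻⁴ × 220 = 0.024948 m
710–2410 m: 1700 × 0.52 × 1.8×10⁻⁴ = 0.15912 m
Δh = 0.04550 + 0.07560 + 0.024948 + 0.15912 = 0.305168 m

Δh ≈ 305 mm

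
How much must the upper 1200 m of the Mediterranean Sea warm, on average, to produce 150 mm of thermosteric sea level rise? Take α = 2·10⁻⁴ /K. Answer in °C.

ΔT = Δh/(αH) = 0.15 / (2×10⁻⁴ × 1200) = 0.6250 °C

0.63 °C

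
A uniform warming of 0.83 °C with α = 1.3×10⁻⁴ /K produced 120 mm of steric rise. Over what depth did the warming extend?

H = Δh/(αΔT) = 0.12 / (1.3×10⁻⁴ × 0.83) ≈ 1112 m

1110 m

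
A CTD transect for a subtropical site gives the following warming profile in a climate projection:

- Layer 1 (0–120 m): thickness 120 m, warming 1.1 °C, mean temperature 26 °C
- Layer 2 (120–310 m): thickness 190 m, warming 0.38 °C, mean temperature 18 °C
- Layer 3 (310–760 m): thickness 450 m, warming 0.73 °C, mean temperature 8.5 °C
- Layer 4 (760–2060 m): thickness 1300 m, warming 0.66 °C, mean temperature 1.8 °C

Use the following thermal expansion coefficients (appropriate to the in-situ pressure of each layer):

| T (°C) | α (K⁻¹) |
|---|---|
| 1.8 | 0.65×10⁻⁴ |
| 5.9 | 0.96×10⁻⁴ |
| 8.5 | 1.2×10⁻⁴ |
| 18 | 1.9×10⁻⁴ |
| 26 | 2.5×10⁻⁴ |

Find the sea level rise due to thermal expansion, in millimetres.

Layer 1 at 26 °C → α = 2.5×10⁻⁴ K⁻¹
Layer 2 at 18 °C → α = 1.9×10⁻⁴ K⁻¹
Layer 3 at 8.5 °C → α = 1.2×10⁻⁴ K⁻¹
Layer 4 at 1.8 °C → α = 0.65×10⁻⁴ K⁻¹
Layer 1: 2.5×10⁻⁴ × 120 × 1.1 = 0.03300 m
120–310 m: 190 × 0.38 × 1.9×10⁻⁴ = 0.013718 m
310–760 m: 450 × 0.73 × 1.2×10⁻⁴ = 0.03942 m
0.66 × 0.65×10⁻⁴ × 1300 = 0.05577 m
Δh = 0.03300 + 0.013718 + 0.03942 + 0.05577 = 0.141908 m ≈ 140 mm

about 140 mm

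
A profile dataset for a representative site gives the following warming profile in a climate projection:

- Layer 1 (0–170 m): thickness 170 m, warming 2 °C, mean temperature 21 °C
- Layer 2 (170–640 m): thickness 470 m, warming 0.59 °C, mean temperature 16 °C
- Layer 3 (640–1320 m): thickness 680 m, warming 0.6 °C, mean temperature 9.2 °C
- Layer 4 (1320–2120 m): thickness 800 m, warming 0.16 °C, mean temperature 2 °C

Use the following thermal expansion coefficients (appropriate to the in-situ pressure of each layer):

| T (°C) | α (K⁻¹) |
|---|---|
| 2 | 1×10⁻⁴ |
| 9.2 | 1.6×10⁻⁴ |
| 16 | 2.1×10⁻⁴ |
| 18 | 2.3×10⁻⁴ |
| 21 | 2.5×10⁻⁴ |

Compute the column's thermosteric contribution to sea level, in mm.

220 mm

Layer 1 at 21 °C → α = 2.5×10⁻⁴ K⁻¹
Layer 2 at 16 °C → α = 2.1×10⁻⁴ K⁻¹
Layer 3 at 9.2 °C → α = 1.6×10⁻⁴ K⁻¹
Layer 4 at 2 °C → α = 1×10⁻⁴ K⁻¹
0–170 m: 170 × 2.5×10⁻⁴ × 2 = 0.08500 m
170–640 m: 2.1×10⁻⁴ × 0.59 × 470 = 0.058233 m
640–1320 m: 1.6×10⁻⁴ × 0.6 × 680 = 0.06528 m
1320–2120 m: 1×10⁻⁴ × 0.16 × 800 = 0.01280 m
Δh = 0.08500 + 0.058233 + 0.06528 + 0.01280 = 0.221313 m ≈ 220 mm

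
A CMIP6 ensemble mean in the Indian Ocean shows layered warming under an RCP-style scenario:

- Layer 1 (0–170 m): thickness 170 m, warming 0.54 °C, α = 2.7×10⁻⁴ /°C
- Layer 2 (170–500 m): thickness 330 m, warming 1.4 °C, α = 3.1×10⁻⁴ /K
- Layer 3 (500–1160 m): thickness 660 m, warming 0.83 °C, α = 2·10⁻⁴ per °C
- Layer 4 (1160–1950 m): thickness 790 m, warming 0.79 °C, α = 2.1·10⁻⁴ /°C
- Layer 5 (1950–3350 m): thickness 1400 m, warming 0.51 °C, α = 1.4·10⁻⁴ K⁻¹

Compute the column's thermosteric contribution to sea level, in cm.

Layer 1: 170 × 0.54 × 2.7×10⁻⁴ = 0.024786 m
1.4 × 3.1×10⁻⁴ × 330 = 0.14322 m
500–1160 m: 0.83 × 660 × 2×10⁻⁴ = 0.10956 m
Layer 4: 0.79 × 790 × 2.1×10⁻⁴ = 0.131061 m
1400 × 1.4×10⁻⁴ × 0.51 = 0.09996 m
Δh = 0.024786 + 0.14322 + 0.10956 + 0.131061 + 0.09996 = 0.508587 m

50.9 cm of thermosteric rise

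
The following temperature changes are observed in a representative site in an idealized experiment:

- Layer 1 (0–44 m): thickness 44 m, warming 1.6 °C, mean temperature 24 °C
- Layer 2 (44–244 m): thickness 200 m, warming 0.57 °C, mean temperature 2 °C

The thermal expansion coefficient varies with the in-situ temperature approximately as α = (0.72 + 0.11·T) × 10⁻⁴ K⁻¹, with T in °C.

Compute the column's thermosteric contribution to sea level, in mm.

about 34 mm

Layer 1: α = (0.72 + 0.11×24)×10⁻⁴ = 3.36×10⁻⁴ K⁻¹
Layer 2: α = (0.72 + 0.11×2)×10⁻⁴ = 0.94×10⁻⁴ K⁻¹
44 × 1.6 × 3.36×10⁻⁴ = 0.0236544 m
44–244 m: 200 × 0.94×10⁻⁴ × 0.57 = 0.010716 m
Δh = 0.0236544 + 0.010716 = 0.0343704 m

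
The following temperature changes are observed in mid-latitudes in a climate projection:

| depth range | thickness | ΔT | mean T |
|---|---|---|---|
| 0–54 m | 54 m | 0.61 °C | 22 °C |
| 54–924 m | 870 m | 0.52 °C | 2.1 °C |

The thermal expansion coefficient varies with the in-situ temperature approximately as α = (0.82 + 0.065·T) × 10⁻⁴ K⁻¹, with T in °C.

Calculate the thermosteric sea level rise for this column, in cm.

Layer 1: α = (0.82 + 0.065×22)×10⁻⁴ = 2.25×10⁻⁴ K⁻¹
Layer 2: α = (0.82 + 0.065×2.1)×10⁻⁴ = 0.9565×10⁻⁴ K⁻¹
Layer 1: 2.25×10⁻⁴ × 54 × 0.61 = 0.0074115 m
54–924 m: 0.9565×10⁻⁴ × 870 × 0.52 = 0.04327206 m
Δh = 0.0074115 + 0.04327206 = 0.05068356 m ≈ 5.07 cm

5.07 cm of thermosteric rise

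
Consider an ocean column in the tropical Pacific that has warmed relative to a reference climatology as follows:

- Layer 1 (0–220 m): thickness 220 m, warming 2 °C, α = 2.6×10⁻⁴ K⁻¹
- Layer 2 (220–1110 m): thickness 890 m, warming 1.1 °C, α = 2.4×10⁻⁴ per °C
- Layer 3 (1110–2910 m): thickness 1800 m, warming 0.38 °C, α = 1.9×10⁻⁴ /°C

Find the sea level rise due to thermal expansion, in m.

Δh = 0.479 m

220 × 2 × 2.6×10⁻⁴ = 0.11440 m
890 × 1.1 × 2.4×10⁻⁴ = 0.23496 m
1110–2910 m: 1800 × 1.9×10⁻⁴ × 0.38 = 0.12996 m
Δh = 0.11440 + 0.23496 + 0.12996 = 0.47932 m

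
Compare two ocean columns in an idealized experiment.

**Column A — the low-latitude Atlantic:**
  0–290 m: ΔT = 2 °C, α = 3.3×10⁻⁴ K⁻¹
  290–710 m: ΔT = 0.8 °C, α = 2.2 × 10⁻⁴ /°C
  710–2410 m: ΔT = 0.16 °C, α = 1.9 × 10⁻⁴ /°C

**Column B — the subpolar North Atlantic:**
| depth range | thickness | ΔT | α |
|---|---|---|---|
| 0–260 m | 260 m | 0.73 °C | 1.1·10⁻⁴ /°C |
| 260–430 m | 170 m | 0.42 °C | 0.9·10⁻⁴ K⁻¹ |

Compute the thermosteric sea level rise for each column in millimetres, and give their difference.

A 0–290 m: 3.3×10⁻⁴ × 2 × 290 = 0.19140 m
A 290–710 m: 420 × 0.8 × 2.2×10⁻⁴ = 0.07392 m
A Layer 3: 1.9×10⁻⁴ × 0.16 × 1700 = 0.05168 m
A total: 0.31700 m
B Layer 1: 260 × 1.1×10⁻⁴ × 0.73 = 0.020878 m
B Layer 2: 0.9×10⁻⁴ × 170 × 0.42 = 0.006426 m
B total: 0.027304 m
Difference: 0.31700 − 0.027304 = 0.289696 m

Δh_A ≈ 317 mm, Δh_B ≈ 27.3 mm; difference ≈ 290 mm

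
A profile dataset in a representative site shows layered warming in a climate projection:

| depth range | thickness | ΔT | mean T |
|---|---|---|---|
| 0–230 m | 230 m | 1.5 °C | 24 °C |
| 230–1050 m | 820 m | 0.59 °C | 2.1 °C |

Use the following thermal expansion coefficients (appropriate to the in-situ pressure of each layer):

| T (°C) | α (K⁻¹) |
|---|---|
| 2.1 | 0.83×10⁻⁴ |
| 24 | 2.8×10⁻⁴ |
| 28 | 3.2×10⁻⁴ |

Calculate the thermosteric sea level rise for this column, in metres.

Layer 1 at 24 °C → α = 2.8×10⁻⁴ K⁻¹
Layer 2 at 2.1 °C → α = 0.83×10⁻⁴ K⁻¹
2.8×10⁻⁴ × 1.5 × 230 = 0.09660 m
820 × 0.59 × 0.83×10⁻⁴ = 0.0401554 m
Δh = 0.09660 + 0.0401554 = 0.1367554 m

0.14 m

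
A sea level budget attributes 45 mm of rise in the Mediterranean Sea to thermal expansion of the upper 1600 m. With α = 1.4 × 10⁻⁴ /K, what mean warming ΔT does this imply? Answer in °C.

ΔT = Δh/(αH) = 0.045 / (1.4×10⁻⁴ × 1600) ≈ 0.2009 °C

0.20 °C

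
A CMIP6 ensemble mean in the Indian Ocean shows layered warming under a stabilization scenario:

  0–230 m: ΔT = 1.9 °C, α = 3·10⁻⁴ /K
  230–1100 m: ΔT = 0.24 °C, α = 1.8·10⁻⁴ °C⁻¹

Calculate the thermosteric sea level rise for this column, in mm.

170 mm

Layer 1: 230 × 3×10⁻⁴ × 1.9 = 0.13110 m
870 × 1.8×10⁻⁴ × 0.24 = 0.037584 m
Δh = 0.13110 + 0.037584 = 0.168684 m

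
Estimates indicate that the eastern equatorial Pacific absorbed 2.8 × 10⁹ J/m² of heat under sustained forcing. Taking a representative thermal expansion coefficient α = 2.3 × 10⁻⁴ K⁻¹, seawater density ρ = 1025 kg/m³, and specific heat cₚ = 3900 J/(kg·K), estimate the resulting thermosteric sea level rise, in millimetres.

160 mm

Δh = αQ/(ρcₚ) = 2.3×10⁻⁴ × 2.8×10⁹ / (1025 × 3900) ≈ 0.16110 m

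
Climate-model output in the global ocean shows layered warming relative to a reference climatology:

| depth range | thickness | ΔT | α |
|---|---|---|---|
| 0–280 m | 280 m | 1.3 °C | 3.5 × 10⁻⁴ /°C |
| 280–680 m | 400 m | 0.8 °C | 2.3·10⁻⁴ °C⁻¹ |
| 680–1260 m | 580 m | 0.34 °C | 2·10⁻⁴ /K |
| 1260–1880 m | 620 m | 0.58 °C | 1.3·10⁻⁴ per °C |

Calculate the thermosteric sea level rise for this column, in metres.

Δh ≈ 0.287 m

280 × 1.3 × 3.5×10⁻⁴ = 0.12740 m
280–680 m: 2.3×10⁻⁴ × 400 × 0.8 = 0.07360 m
Layer 3: 580 × 2×10⁻⁴ × 0.34 = 0.03944 m
Layer 4: 620 × 0.58 × 1.3×10⁻⁴ = 0.046748 m
Δh = 0.12740 + 0.07360 + 0.03944 + 0.046748 = 0.287188 m ≈ 0.287 m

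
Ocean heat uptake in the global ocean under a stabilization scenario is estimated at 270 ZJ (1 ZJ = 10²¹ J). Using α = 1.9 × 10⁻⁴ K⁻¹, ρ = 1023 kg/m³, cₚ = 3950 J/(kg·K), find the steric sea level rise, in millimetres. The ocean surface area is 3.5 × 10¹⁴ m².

Δh = 36.3 mm

Per unit area: Q = 270×10²¹ / (3.5×10¹⁴) ≈ 7.714×10⁸ J/m²
Δh = αQ/(ρcₚ) = 1.9×10⁻⁴ × 7.714×10⁸ / (1023 × 3950) ≈ 0.036271 m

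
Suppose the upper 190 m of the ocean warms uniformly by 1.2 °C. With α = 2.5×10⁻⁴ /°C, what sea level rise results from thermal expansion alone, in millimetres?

Δh = αΔT·H = 2.5×10⁻⁴ × 1.2 × 190 = 0.05700 m

57.0 mm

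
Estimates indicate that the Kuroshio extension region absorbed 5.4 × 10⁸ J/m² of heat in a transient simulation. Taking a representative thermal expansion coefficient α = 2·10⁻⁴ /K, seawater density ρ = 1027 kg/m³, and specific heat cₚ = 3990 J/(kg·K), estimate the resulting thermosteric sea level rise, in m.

0.0264 m of thermosteric rise

Δh = αQ/(ρcₚ) = 2×10⁻⁴ × 5.4×10⁸ / (1027 × 3990) ≈ 0.026356 m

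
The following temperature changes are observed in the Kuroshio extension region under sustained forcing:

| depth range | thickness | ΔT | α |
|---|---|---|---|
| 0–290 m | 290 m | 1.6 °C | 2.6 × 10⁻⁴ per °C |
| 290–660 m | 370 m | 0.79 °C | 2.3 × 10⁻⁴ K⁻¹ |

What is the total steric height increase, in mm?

2.6×10⁻⁴ × 290 × 1.6 = 0.12064 m
290–660 m: 2.3×10⁻⁴ × 0.79 × 370 = 0.067229 m
Δh = 0.12064 + 0.067229 = 0.187869 m

about 190 mm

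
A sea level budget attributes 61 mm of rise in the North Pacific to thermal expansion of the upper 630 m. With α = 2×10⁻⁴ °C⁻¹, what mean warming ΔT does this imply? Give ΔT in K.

0.48 K

ΔT = Δh/(αH) = 0.061 / (2×10⁻⁴ × 630) ≈ 0.4841 K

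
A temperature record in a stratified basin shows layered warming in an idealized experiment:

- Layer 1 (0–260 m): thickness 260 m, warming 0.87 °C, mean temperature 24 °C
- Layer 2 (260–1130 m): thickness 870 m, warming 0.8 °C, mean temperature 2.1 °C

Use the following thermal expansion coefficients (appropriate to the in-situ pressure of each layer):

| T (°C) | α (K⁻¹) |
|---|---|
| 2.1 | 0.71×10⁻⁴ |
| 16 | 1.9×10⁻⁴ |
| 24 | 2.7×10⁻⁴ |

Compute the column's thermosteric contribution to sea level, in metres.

Δh ≈ 0.11 m

Layer 1 at 24 °C → α = 2.7×10⁻⁴ K⁻¹
Layer 2 at 2.1 °C → α = 0.71×10⁻⁴ K⁻¹
Layer 1: 2.7×10⁻⁴ × 260 × 0.87 = 0.061074 m
Layer 2: 870 × 0.71×10⁻⁴ × 0.8 = 0.049416 m
Δh = 0.061074 + 0.049416 = 0.11049 m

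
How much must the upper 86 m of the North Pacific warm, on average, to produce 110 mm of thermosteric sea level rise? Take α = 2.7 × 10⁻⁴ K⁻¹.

ΔT ≈ 4.74 °C

ΔT = Δh/(αH) = 0.11 / (2.7×10⁻⁴ × 86) ≈ 4.737 °C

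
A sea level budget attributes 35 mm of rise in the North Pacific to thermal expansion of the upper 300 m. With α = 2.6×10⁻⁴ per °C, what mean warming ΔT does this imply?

ΔT ≈ 0.45 K

ΔT = Δh/(αH) = 0.035 / (2.6×10⁻⁴ × 300) ≈ 0.4487 K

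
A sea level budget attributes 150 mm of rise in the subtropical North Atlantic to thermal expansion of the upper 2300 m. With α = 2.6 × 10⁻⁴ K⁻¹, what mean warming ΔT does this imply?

ΔT = Δh/(αH) = 0.15 / (2.6×10⁻⁴ × 2300) ≈ 0.2508 K

0.251 K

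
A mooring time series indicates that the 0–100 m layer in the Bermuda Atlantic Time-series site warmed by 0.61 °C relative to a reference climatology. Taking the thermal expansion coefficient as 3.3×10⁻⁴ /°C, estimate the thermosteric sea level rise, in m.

Δh = 0.020 m

Δh = αΔT·H = 3.3×10⁻⁴ × 0.61 × 100 = 0.02013 m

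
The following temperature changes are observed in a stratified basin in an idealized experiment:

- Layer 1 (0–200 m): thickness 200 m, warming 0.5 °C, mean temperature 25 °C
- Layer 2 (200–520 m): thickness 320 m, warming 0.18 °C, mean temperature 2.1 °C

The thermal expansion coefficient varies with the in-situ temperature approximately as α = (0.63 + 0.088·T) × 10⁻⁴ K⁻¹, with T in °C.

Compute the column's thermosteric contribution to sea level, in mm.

Layer 1: α = (0.63 + 0.088×25)×10⁻⁴ = 2.83×10⁻⁴ K⁻¹
Layer 2: α = (0.63 + 0.088×2.1)×10⁻⁴ = 0.8148×10⁻⁴ K⁻¹
0–200 m: 0.5 × 200 × 2.83×10⁻⁴ = 0.02830 m
200–520 m: 320 × 0.18 × 0.8148×10⁻⁴ = 0.004693248 m
Δh = 0.02830 + 0.004693248 = 0.032993248 m

Δh = 33.0 mm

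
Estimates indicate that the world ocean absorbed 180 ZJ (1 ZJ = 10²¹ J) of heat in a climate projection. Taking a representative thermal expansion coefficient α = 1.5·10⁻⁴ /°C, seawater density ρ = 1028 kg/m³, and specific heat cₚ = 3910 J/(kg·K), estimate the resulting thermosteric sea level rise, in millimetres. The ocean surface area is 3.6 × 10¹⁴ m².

Per unit area: Q = 180×10²¹ / (3.6×10¹⁴) = 5×10⁸ J/m²
Δh = αQ/(ρcₚ) = 1.5×10⁻⁴ × 5×10⁸ / (1028 × 3910) ≈ 0.018659 m

18.7 mm of thermosteric rise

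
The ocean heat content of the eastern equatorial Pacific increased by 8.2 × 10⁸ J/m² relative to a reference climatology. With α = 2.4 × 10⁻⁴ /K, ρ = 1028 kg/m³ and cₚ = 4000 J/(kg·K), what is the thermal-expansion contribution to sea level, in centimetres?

Δh = 4.8 cm

Δh = αQ/(ρcₚ) = 2.4×10⁻⁴ × 8.2×10⁸ / (1028 × 4000) ≈ 0.04786 m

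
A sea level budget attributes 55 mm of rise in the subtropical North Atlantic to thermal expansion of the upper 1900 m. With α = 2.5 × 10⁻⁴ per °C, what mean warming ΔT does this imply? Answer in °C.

0.12 °C

ΔT = Δh/(αH) = 0.055 / (2.5×10⁻⁴ × 1900) ≈ 0.1158 °C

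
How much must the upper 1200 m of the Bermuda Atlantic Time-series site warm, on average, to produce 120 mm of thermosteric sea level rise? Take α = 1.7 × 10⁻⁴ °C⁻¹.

0.59 °C

ΔT = Δh/(αH) = 0.12 / (1.7×10⁻⁴ × 1200) ≈ 0.5882 °C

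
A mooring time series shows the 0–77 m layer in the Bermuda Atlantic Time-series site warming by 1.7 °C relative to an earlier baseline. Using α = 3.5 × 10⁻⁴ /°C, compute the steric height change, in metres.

Δh = 0.0458 m

Δh = αΔT·H = 3.5×10⁻⁴ × 1.7 × 77 = 0.045815 m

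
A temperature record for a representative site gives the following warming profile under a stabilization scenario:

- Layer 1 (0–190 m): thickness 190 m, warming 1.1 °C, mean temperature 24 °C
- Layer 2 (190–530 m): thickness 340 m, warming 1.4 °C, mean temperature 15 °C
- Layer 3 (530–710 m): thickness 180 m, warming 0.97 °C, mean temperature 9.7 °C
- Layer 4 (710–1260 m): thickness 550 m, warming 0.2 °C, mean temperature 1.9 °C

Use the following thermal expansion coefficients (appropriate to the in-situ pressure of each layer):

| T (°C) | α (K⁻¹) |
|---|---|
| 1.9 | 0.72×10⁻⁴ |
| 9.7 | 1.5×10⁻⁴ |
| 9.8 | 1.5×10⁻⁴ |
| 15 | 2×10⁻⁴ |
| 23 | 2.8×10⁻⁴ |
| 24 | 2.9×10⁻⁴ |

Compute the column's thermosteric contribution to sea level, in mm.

Δh ≈ 190 mm

Layer 1 at 24 °C → α = 2.9×10⁻⁴ K⁻¹
Layer 2 at 15 °C → α = 2×10⁻⁴ K⁻¹
Layer 3 at 9.7 °C → α = 1.5×10⁻⁴ K⁻¹
Layer 4 at 1.9 °C → α = 0.72×10⁻⁴ K⁻¹
Layer 1: 190 × 2.9×10⁻⁴ × 1.1 = 0.06061 m
2×10⁻⁴ × 340 × 1.4 = 0.09520 m
0.97 × 180 × 1.5×10⁻⁴ = 0.02619 m
710–1260 m: 0.2 × 0.72×10⁻⁴ × 550 = 0.00792 m
Δh = 0.06061 + 0.09520 + 0.02619 + 0.00792 = 0.18992 m ≈ 190 mm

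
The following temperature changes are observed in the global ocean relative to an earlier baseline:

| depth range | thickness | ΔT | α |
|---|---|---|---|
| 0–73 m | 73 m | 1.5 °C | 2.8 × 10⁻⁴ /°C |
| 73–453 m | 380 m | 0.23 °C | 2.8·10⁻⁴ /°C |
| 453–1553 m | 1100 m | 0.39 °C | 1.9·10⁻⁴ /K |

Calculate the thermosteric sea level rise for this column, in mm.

0–73 m: 1.5 × 2.8×10⁻⁴ × 73 = 0.03066 m
0.23 × 2.8×10⁻⁴ × 380 = 0.024472 m
453–1553 m: 1.9×10⁻⁴ × 0.39 × 1100 = 0.08151 m
Δh = 0.03066 + 0.024472 + 0.08151 = 0.136642 m ≈ 137 mm

137 mm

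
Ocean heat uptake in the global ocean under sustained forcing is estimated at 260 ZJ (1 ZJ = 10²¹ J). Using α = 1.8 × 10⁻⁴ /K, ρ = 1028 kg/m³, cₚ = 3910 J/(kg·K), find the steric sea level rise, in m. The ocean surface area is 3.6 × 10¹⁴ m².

Per unit area: Q = 260×10²¹ / (3.6×10¹⁴) ≈ 7.222×10⁸ J/m²
Δh = αQ/(ρcₚ) = 1.8×10⁻⁴ × 7.222×10⁸ / (1028 × 3910) ≈ 0.032341 m

0.0323 m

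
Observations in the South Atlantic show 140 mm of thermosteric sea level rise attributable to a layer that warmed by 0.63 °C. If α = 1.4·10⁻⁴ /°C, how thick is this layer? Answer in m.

H = Δh/(αΔT) = 0.14 / (1.4×10⁻⁴ × 0.63) ≈ 1587 m

1590 m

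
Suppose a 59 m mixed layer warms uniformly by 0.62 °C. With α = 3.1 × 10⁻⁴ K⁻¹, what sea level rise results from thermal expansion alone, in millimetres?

11.3 mm

Δh = αΔT·H = 3.1×10⁻⁴ × 0.62 × 59 = 0.0113398 m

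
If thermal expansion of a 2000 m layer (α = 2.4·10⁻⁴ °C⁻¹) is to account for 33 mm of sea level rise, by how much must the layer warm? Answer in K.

ΔT = Δh/(αH) = 0.033 / (2.4×10⁻⁴ × 2000) = 0.06875 K

about 0.0688 K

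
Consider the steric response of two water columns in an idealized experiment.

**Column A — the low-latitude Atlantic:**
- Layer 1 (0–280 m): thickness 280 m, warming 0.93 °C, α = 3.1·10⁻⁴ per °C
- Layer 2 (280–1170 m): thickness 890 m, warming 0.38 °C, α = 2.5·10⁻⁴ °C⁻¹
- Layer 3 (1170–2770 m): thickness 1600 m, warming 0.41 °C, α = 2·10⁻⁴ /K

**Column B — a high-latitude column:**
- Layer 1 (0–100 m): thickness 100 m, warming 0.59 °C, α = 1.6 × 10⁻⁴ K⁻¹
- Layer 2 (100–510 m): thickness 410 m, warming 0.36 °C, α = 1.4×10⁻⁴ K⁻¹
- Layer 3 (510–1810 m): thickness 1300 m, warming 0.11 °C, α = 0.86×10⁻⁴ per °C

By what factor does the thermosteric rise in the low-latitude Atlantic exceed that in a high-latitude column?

a factor of 6.99

A 0–280 m: 280 × 0.93 × 3.1×10⁻⁴ = 0.080724 m
A 890 × 0.38 × 2.5×10⁻⁴ = 0.08455 m
A 0.41 × 1600 × 2×10⁻⁴ = 0.13120 m
A total: 0.296474 m
B 100 × 0.59 × 1.6×10⁻⁴ = 0.00944 m
B Layer 2: 1.4×10⁻⁴ × 0.36 × 410 = 0.020664 m
B 510–1810 m: 1300 × 0.86×10⁻⁴ × 0.11 = 0.012298 m
B total: 0.042402 m
Ratio: 0.296474 / 0.042402 ≈ 6.992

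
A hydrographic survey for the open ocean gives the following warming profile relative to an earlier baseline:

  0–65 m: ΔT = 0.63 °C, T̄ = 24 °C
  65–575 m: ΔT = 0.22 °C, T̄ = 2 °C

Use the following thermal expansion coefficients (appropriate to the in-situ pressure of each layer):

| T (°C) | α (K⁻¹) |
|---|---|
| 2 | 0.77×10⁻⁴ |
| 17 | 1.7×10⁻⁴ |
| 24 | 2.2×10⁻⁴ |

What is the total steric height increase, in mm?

Layer 1 at 24 °C → α = 2.2×10⁻⁴ K⁻¹
Layer 2 at 2 °C → α = 0.77×10⁻⁴ K⁻¹
Layer 1: 0.63 × 2.2×10⁻⁴ × 65 = 0.009009 m
Layer 2: 0.77×10⁻⁴ × 510 × 0.22 = 0.0086394 m
Δh = 0.009009 + 0.0086394 = 0.0176484 m ≈ 17.6 mm

Δh ≈ 17.6 mm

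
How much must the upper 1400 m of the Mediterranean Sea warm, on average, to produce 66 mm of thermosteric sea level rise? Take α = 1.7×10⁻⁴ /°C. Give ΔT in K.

ΔT = Δh/(αH) = 0.066 / (1.7×10⁻⁴ × 1400) ≈ 0.2773 K

ΔT ≈ 0.28 K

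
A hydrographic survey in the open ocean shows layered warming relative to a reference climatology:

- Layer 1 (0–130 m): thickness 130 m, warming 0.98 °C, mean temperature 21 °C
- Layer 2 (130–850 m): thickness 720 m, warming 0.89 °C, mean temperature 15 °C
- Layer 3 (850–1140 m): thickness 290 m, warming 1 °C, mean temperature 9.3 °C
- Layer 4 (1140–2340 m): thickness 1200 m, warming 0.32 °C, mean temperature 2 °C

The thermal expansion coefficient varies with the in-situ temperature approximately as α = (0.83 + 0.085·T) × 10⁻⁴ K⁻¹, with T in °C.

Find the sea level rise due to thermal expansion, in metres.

Layer 1: α = (0.83 + 0.085×21)×10⁻⁴ = 2.615×10⁻⁴ K⁻¹
Layer 2: α = (0.83 + 0.085×15)×10⁻⁴ = 2.105×10⁻⁴ K⁻¹
Layer 3: α = (0.83 + 0.085×9.3)×10⁻⁴ = 1.6205×10⁻⁴ K⁻¹
Layer 4: α = (0.83 + 0.085×2)×10⁻⁴ = 1×10⁻⁴ K⁻¹
Layer 1: 130 × 0.98 × 2.615×10⁻⁴ = 0.0333151 m
130–850 m: 2.105×10⁻⁴ × 720 × 0.89 = 0.1348884 m
850–1140 m: 1.6205×10⁻⁴ × 1 × 290 = 0.0469945 m
Layer 4: 1×10⁻⁴ × 1200 × 0.32 = 0.03840 m
Δh = 0.0333151 + 0.1348884 + 0.0469945 + 0.03840 = 0.253598 m ≈ 0.254 m

0.254 m of thermosteric rise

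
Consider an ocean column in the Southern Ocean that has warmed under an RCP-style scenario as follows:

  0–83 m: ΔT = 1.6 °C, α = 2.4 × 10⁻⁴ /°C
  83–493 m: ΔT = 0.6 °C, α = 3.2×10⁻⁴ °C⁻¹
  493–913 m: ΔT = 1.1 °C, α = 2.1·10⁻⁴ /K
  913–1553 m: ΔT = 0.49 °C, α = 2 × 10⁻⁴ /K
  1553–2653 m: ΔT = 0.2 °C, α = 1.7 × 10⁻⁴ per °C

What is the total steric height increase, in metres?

Layer 1: 83 × 1.6 × 2.4×10⁻⁴ = 0.031872 m
83–493 m: 3.2×10⁻⁴ × 0.6 × 410 = 0.07872 m
2.1×10⁻⁴ × 1.1 × 420 = 0.09702 m
Layer 4: 0.49 × 640 × 2×10⁻⁴ = 0.06272 m
Layer 5: 1100 × 1.7×10⁻⁴ × 0.2 = 0.03740 m
Δh = 0.031872 + 0.07872 + 0.09702 + 0.06272 + 0.03740 = 0.307732 m ≈ 0.31 m

about 0.31 m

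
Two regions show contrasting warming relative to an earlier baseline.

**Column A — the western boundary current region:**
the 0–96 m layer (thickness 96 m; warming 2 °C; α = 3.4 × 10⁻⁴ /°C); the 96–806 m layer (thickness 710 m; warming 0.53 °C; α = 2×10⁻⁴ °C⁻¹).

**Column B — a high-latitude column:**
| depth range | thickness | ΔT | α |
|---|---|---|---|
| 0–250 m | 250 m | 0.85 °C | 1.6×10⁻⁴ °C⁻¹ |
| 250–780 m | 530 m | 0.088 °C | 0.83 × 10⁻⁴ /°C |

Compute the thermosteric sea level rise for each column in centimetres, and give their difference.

A: 14 cm; B: 3.8 cm; difference 10 cm

A Layer 1: 96 × 2 × 3.4×10⁻⁴ = 0.06528 m
A 96–806 m: 0.53 × 710 × 2×10⁻⁴ = 0.07526 m
A total: 0.14054 m
B Layer 1: 1.6×10⁻⁴ × 0.85 × 250 = 0.03400 m
B Layer 2: 0.83×10⁻⁴ × 0.088 × 530 = 0.00387112 m
B total: 0.03787112 m
Difference: 0.14054 − 0.03787112 = 0.10266888 m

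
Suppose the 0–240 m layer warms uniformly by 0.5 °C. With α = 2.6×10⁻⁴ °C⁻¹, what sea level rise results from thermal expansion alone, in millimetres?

Δh = αΔT·H = 2.6×10⁻⁴ × 0.5 × 240 = 0.03120 m

31.2 mm of thermosteric rise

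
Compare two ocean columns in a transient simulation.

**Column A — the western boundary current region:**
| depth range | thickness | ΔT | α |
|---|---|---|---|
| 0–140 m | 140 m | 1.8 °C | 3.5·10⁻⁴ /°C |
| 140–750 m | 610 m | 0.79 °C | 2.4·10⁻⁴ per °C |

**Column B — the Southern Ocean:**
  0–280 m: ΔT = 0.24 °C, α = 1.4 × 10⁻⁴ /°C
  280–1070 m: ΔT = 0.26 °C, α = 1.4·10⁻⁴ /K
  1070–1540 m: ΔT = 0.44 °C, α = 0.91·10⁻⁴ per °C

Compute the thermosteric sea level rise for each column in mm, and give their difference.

A 3.5×10⁻⁴ × 140 × 1.8 = 0.08820 m
A 2.4×10⁻⁴ × 610 × 0.79 = 0.115656 m
A total: 0.203856 m
B 0–280 m: 280 × 1.4×10⁻⁴ × 0.24 = 0.009408 m
B 1.4×10⁻⁴ × 0.26 × 790 = 0.028756 m
B Layer 3: 0.44 × 470 × 0.91×10⁻⁴ = 0.0188188 m
B total: 0.0569828 m
Difference: 0.203856 − 0.0569828 = 0.1468732 m

A: 200 mm; B: 57 mm; difference 150 mm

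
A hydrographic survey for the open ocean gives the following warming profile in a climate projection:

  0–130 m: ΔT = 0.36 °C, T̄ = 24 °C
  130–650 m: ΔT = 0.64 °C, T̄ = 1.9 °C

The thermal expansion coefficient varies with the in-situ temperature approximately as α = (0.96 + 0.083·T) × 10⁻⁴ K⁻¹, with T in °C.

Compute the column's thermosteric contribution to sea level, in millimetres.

Δh = 51.0 mm

Layer 1: α = (0.96 + 0.083×24)×10⁻⁴ = 2.952×10⁻⁴ K⁻¹
Layer 2: α = (0.96 + 0.083×1.9)×10⁻⁴ = 1.1177×10⁻⁴ K⁻¹
Layer 1: 0.36 × 2.952×10⁻⁴ × 130 = 0.01381536 m
Layer 2: 1.1177×10⁻⁴ × 520 × 0.64 = 0.037197056 m
Δh = 0.01381536 + 0.037197056 = 0.051012416 m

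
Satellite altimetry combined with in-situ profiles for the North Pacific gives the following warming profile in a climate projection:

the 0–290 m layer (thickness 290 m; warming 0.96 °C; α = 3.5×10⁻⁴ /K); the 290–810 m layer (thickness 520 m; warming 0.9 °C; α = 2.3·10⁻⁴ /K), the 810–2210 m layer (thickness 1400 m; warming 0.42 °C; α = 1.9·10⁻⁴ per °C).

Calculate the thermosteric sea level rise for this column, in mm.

Δh = 320 mm

0–290 m: 0.96 × 290 × 3.5×10⁻⁴ = 0.09744 m
Layer 2: 2.3×10⁻⁴ × 520 × 0.9 = 0.10764 m
1.9×10⁻⁴ × 0.42 × 1400 = 0.11172 m
Δh = 0.09744 + 0.10764 + 0.11172 = 0.31680 m ≈ 320 mm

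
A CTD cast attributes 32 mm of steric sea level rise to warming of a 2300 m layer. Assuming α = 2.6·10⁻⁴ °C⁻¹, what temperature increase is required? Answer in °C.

ΔT = Δh/(αH) = 0.032 / (2.6×10⁻⁴ × 2300) ≈ 0.05351 °C

ΔT ≈ 0.054 °C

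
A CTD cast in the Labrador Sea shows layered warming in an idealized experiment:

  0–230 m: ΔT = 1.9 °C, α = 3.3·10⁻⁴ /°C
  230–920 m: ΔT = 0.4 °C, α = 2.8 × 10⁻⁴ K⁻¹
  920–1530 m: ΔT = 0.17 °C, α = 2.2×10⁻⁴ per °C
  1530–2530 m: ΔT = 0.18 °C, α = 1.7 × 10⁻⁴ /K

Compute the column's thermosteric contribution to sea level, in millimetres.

about 275 mm

0–230 m: 230 × 3.3×10⁻⁴ × 1.9 = 0.14421 m
Layer 2: 2.8×10⁻⁴ × 690 × 0.4 = 0.07728 m
Layer 3: 610 × 2.2×10⁻⁴ × 0.17 = 0.022814 m
Layer 4: 1.7×10⁻⁴ × 1000 × 0.18 = 0.03060 m
Δh = 0.14421 + 0.07728 + 0.022814 + 0.03060 = 0.274904 m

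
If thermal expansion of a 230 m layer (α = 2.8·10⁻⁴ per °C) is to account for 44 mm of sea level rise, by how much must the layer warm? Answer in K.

about 0.683 K

ΔT = Δh/(αH) = 0.044 / (2.8×10⁻⁴ × 230) ≈ 0.6832 K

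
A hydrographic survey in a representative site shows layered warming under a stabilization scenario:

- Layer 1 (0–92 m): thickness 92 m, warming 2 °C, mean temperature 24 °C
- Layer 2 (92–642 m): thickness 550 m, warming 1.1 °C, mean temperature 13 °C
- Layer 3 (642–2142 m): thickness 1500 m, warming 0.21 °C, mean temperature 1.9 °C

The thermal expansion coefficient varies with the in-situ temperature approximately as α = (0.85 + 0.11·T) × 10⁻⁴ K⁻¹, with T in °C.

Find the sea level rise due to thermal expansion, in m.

Δh ≈ 0.24 m

Layer 1: α = (0.85 + 0.11×24)×10⁻⁴ = 3.49×10⁻⁴ K⁻¹
Layer 2: α = (0.85 + 0.11×13)×10⁻⁴ = 2.28×10⁻⁴ K⁻¹
Layer 3: α = (0.85 + 0.11×1.9)×10⁻⁴ = 1.059×10⁻⁴ K⁻¹
92 × 3.49×10⁻⁴ × 2 = 0.064216 m
2.28×10⁻⁴ × 550 × 1.1 = 0.13794 m
Layer 3: 1500 × 0.21 × 1.059×10⁻⁴ = 0.0333585 m
Δh = 0.064216 + 0.13794 + 0.0333585 = 0.2355145 m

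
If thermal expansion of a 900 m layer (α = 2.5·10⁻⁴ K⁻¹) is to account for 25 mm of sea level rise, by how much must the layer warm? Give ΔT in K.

ΔT = Δh/(αH) = 0.025 / (2.5×10⁻⁴ × 900) ≈ 0.1111 K

ΔT ≈ 0.111 K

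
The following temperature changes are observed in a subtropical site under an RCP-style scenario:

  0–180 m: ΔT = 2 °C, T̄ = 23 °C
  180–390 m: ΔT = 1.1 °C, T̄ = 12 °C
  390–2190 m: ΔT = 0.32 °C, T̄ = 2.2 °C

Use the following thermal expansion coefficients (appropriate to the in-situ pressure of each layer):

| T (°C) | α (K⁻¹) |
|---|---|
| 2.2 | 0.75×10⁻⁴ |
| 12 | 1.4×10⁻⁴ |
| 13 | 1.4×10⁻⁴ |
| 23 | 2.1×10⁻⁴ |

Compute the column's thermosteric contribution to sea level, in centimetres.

Layer 1 at 23 °C → α = 2.1×10⁻⁴ K⁻¹
Layer 2 at 12 °C → α = 1.4×10⁻⁴ K⁻¹
Layer 3 at 2.2 °C → α = 0.75×10⁻⁴ K⁻¹
0–180 m: 2.1×10⁻⁴ × 2 × 180 = 0.07560 m
1.4×10⁻⁴ × 210 × 1.1 = 0.03234 m
Layer 3: 0.32 × 0.75×10⁻⁴ × 1800 = 0.04320 m
Δh = 0.07560 + 0.03234 + 0.04320 = 0.15114 m ≈ 15.1 cm

about 15.1 cm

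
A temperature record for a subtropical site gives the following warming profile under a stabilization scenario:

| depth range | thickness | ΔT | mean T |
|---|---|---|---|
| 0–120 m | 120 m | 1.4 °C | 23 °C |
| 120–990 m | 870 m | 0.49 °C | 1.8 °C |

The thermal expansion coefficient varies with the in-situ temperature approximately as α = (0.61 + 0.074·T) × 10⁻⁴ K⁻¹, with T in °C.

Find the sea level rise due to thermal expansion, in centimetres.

Layer 1: α = (0.61 + 0.074×23)×10⁻⁴ = 2.312×10⁻⁴ K⁻¹
Layer 2: α = (0.61 + 0.074×1.8)×10⁻⁴ = 0.7432×10⁻⁴ K⁻¹
Layer 1: 1.4 × 2.312×10⁻⁴ × 120 = 0.0388416 m
870 × 0.49 × 0.7432×10⁻⁴ = 0.031682616 m
Δh = 0.0388416 + 0.031682616 = 0.070524216 m ≈ 7.05 cm

Δh = 7.05 cm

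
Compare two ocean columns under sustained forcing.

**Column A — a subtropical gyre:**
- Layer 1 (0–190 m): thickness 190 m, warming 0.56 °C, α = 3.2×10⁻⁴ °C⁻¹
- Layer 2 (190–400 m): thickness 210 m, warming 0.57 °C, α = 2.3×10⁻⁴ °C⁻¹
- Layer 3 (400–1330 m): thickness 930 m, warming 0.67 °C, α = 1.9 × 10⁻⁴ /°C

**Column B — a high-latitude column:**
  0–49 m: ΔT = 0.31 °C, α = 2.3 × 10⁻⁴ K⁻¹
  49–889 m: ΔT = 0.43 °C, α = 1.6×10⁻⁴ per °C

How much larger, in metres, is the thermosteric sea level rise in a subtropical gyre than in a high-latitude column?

0.12 m larger

A Layer 1: 0.56 × 3.2×10⁻⁴ × 190 = 0.034048 m
A 190–400 m: 2.3×10⁻⁴ × 210 × 0.57 = 0.027531 m
A Layer 3: 1.9×10⁻⁴ × 0.67 × 930 = 0.118389 m
A total: 0.179968 m
B Layer 1: 0.31 × 49 × 2.3×10⁻⁴ = 0.0034937 m
B 49–889 m: 1.6×10⁻⁴ × 0.43 × 840 = 0.057792 m
B total: 0.0612857 m
Difference: 0.179968 − 0.0612857 = 0.1186823 m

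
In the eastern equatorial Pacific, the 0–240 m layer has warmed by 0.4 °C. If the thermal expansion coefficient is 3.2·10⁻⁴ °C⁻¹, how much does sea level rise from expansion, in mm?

Δh = αΔT·H = 3.2×10⁻⁴ × 0.4 × 240 = 0.03072 m

Δh ≈ 31 mm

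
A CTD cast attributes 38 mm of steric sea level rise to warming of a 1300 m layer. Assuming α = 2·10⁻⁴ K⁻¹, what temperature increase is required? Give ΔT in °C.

ΔT = Δh/(αH) = 0.038 / (2×10⁻⁴ × 1300) ≈ 0.1462 °C

0.15 °C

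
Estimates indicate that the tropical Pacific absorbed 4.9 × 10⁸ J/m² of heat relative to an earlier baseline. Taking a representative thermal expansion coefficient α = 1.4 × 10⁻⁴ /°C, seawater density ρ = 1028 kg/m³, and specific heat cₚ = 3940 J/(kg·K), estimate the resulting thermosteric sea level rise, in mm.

Δh ≈ 16.9 mm

Δh = αQ/(ρcₚ) = 1.4×10⁻⁴ × 4.9×10⁸ / (1028 × 3940) ≈ 0.016937 m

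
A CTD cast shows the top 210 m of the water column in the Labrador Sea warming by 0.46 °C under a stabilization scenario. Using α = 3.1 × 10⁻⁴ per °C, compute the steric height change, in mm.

Δh = αΔT·H = 3.1×10⁻⁴ × 0.46 × 210 = 0.029946 m

Δh ≈ 29.9 mm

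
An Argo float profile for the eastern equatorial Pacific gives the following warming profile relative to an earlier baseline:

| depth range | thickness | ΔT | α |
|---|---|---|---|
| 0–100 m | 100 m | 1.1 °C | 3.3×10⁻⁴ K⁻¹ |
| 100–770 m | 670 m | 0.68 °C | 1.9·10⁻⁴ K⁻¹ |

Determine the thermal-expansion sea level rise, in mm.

100 × 1.1 × 3.3×10⁻⁴ = 0.03630 m
100–770 m: 670 × 1.9×10⁻⁴ × 0.68 = 0.086564 m
Δh = 0.03630 + 0.086564 = 0.122864 m

123 mm of thermosteric rise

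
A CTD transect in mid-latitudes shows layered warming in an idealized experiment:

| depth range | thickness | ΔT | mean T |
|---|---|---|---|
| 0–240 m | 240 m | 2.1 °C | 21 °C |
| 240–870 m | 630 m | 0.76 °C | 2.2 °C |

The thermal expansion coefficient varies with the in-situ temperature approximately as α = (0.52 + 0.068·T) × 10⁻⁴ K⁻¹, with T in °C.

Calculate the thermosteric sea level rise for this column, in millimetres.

Layer 1: α = (0.52 + 0.068×21)×10⁻⁴ = 1.948×10⁻⁴ K⁻¹
Layer 2: α = (0.52 + 0.068×2.2)×10⁻⁴ = 0.6696×10⁻⁴ K⁻¹
0–240 m: 1.948×10⁻⁴ × 2.1 × 240 = 0.0981792 m
630 × 0.76 × 0.6696×10⁻⁴ = 0.032060448 m
Δh = 0.0981792 + 0.032060448 = 0.130239648 m

130 mm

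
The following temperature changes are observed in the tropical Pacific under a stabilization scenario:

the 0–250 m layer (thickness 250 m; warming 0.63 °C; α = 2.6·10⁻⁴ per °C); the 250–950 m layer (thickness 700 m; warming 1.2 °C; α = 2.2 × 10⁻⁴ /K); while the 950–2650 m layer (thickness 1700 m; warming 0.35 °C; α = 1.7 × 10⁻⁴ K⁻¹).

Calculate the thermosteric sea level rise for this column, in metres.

Layer 1: 0.63 × 250 × 2.6×10⁻⁴ = 0.04095 m
Layer 2: 700 × 2.2×10⁻⁴ × 1.2 = 0.18480 m
950–2650 m: 1700 × 0.35 × 1.7×10⁻⁴ = 0.10115 m
Δh = 0.04095 + 0.18480 + 0.10115 = 0.32690 m

Δh ≈ 0.327 m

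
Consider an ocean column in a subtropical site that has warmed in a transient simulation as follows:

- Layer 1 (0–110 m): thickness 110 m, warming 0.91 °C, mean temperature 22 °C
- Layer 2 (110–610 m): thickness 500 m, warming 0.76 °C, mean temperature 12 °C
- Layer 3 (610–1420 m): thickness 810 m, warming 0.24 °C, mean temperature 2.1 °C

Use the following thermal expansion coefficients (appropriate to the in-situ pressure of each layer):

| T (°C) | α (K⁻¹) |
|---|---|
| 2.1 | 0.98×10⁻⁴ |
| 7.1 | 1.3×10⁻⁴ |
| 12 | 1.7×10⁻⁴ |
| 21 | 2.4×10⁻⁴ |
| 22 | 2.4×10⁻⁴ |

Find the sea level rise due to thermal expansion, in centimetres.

11 cm

Layer 1 at 22 °C → α = 2.4×10⁻⁴ K⁻¹
Layer 2 at 12 °C → α = 1.7×10⁻⁴ K⁻¹
Layer 3 at 2.1 °C → α = 0.98×10⁻⁴ K⁻¹
110 × 0.91 × 2.4×10⁻⁴ = 0.024024 m
Layer 2: 1.7×10⁻⁴ × 500 × 0.76 = 0.06460 m
Layer 3: 810 × 0.98×10⁻⁴ × 0.24 = 0.0190512 m
Δh = 0.024024 + 0.06460 + 0.0190512 = 0.1076752 m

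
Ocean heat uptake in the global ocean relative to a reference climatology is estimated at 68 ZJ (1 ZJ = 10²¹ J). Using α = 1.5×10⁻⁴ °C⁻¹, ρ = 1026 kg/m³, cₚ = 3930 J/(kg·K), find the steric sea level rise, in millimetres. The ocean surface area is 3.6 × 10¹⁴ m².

about 7.03 mm

Per unit area: Q = 68×10²¹ / (3.6×10¹⁴) ≈ 1.889×10⁸ J/m²
Δh = αQ/(ρcₚ) = 1.5×10⁻⁴ × 1.889×10⁸ / (1026 × 3930) ≈ 0.0070272 m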